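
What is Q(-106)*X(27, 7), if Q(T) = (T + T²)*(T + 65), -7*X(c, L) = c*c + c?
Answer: 49283640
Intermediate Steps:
X(c, L) = -c/7 - c²/7 (X(c, L) = -(c*c + c)/7 = -(c² + c)/7 = -(c + c²)/7 = -c/7 - c²/7)
Q(T) = (65 + T)*(T + T²) (Q(T) = (T + T²)*(65 + T) = (65 + T)*(T + T²))
Q(-106)*X(27, 7) = (-106*(65 + (-106)² + 66*(-106)))*(-⅐*27*(1 + 27)) = (-106*(65 + 11236 - 6996))*(-⅐*27*28) = -106*4305*(-108) = -456330*(-108) = 49283640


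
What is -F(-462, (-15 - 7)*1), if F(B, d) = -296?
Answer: 296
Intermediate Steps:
-F(-462, (-15 - 7)*1) = -1*(-296) = 296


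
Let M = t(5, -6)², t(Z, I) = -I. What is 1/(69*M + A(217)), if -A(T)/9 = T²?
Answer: -1/421317 ≈ -2.3735e-6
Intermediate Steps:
M = 36 (M = (-1*(-6))² = 6² = 36)
A(T) = -9*T²
1/(69*M + A(217)) = 1/(69*36 - 9*217²) = 1/(2484 - 9*47089) = 1/(2484 - 423801) = 1/(-421317) = -1/421317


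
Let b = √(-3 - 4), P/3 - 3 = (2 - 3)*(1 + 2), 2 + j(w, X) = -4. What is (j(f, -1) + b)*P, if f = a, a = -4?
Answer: 0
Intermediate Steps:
f = -4
j(w, X) = -6 (j(w, X) = -2 - 4 = -6)
P = 0 (P = 9 + 3*((2 - 3)*(1 + 2)) = 9 + 3*(-1*3) = 9 + 3*(-3) = 9 - 9 = 0)
b = I*√7 (b = √(-7) = I*√7 ≈ 2.6458*I)
(j(f, -1) + b)*P = (-6 + I*√7)*0 = 0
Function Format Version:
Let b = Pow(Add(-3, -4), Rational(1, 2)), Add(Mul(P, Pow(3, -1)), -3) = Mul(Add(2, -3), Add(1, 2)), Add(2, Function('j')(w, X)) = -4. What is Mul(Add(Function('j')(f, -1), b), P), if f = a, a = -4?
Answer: 0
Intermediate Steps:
f = -4
Function('j')(w, X) = -6 (Function('j')(w, X) = Add(-2, -4) = -6)
P = 0 (P = Add(9, Mul(3, Mul(Add(2, -3), Add(1, 2)))) = Add(9, Mul(3, Mul(-1, 3))) = Add(9, Mul(3, -3)) = Add(9, -9) = 0)
b = Mul(I, Pow(7, Rational(1, 2))) (b = Pow(-7, Rational(1, 2)) = Mul(I, Pow(7, Rational(1, 2))) ≈ Mul(2.6458, I))
Mul(Add(Function('j')(f, -1), b), P) = Mul(Add(-6, Mul(I, Pow(7, Rational(1, 2)))), 0) = 0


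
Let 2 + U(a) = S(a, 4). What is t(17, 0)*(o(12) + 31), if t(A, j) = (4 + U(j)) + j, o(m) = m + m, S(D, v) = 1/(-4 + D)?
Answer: 385/4 ≈ 96.250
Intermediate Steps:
U(a) = -2 + 1/(-4 + a)
o(m) = 2*m
t(A, j) = 4 + j + (9 - 2*j)/(-4 + j) (t(A, j) = (4 + (9 - 2*j)/(-4 + j)) + j = 4 + j + (9 - 2*j)/(-4 + j))
t(17, 0)*(o(12) + 31) = ((1 + (-4 + 0)*(2 + 0))/(-4 + 0))*(2*12 + 31) = ((1 - 4*2)/(-4))*(24 + 31) = -(1 - 8)/4*55 = -¼*(-7)*55 = (7/4)*55 = 385/4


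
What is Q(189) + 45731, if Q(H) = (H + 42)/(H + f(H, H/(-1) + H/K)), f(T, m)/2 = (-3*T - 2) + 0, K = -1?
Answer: 43398488/949 ≈ 45731.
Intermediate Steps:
f(T, m) = -4 - 6*T (f(T, m) = 2*((-3*T - 2) + 0) = 2*((-2 - 3*T) + 0) = 2*(-2 - 3*T) = -4 - 6*T)
Q(H) = (42 + H)/(-4 - 5*H) (Q(H) = (H + 42)/(H + (-4 - 6*H)) = (42 + H)/(-4 - 5*H))
Q(189) + 45731 = (-42 - 1*189)/(4 + 5*189) + 45731 = (-42 - 189)/(4 + 945) + 45731 = -231/949 + 45731 = 43398488/949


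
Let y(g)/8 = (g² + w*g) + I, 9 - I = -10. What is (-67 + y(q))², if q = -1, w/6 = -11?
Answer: 385641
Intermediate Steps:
w = -66 (w = 6*(-11) = -66)
I = 19 (I = 9 - 1*(-10) = 9 + 10 = 19)
y(g) = 152 - 528*g + 8*g² (y(g) = 8*((g² - 66*g) + 19) = 8*(19 + g² - 66*g) = 152 - 528*g + 8*g²)
(-67 + y(q))² = (-67 + (152 - 528*(-1) + 8*(-1)²))² = (-67 + (152 + 528 + 8*1))² = (-67 + (152 + 528 + 8))² = (-67 + 688)² = 621² = 385641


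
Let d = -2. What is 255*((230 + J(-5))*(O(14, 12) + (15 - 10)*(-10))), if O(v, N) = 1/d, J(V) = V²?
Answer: -6567525/2 ≈ -3.2838e+6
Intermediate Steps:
O(v, N) = -½ (O(v, N) = 1/(-2) = -½)
255*((230 + J(-5))*(O(14, 12) + (15 - 10)*(-10))) = 255*((230 + (-5)²)*(-½ + (15 - 10)*(-10))) = 255*((230 + 25)*(-½ + 5*(-10))) = 255*(255*(-½ - 50)) = 255*(255*(-101/2)) = 255*(-25755/2) = -6567525/2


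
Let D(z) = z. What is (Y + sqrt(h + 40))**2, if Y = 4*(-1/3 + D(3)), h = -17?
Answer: 1231/9 + 64*sqrt(23)/3 ≈ 239.09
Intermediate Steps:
Y = 32/3 (Y = 4*(-1/3 + 3) = 4*(8/3) = 32/3 ≈ 10.667)
(Y + sqrt(h + 40))**2 = (32/3 + sqrt(-17 + 40))**2 = (32/3 + sqrt(23))**2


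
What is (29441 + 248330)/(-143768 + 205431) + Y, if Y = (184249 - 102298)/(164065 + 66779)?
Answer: 1002537873/206297588 ≈ 4.8597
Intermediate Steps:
Y = 27317/76948 (Y = 81951/230844 = 81951*(1/230844) = 27317/76948 ≈ 0.35501)
(29441 + 248330)/(-143768 + 205431) + Y = (29441 + 248330)/(-143768 + 205431) + 27317/76948 = 277771/61663 + 27317/76948 = 277771*(1/61663) + 27317/76948 = 12077/2681 + 27317/76948 = 1002537873/206297588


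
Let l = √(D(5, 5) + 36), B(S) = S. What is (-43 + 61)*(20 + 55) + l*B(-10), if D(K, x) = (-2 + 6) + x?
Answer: 1350 - 30*√5 ≈ 1282.9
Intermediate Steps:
D(K, x) = 4 + x
l = 3*√5 (l = √((4 + 5) + 36) = √(9 + 36) = √45 = 3*√5 ≈ 6.7082)
(-43 + 61)*(20 + 55) + l*B(-10) = (-43 + 61)*(20 + 55) + (3*√5)*(-10) = 18*75 - 30*√5 = 1350 - 30*√5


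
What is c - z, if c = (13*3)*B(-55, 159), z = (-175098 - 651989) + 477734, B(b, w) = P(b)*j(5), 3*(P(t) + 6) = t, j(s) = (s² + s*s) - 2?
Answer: 303801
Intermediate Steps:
j(s) = -2 + 2*s² (j(s) = (s² + s²) - 2 = 2*s² - 2 = -2 + 2*s²)
P(t) = -6 + t/3
B(b, w) = -288 + 16*b (B(b, w) = (-6 + b/3)*(-2 + 2*5²) = (-6 + b/3)*(-2 + 2*25) = (-6 + b/3)*(-2 + 50) = (-6 + b/3)*48 = -288 + 16*b)
z = -349353 (z = -827087 + 477734 = -349353)
c = -45552 (c = (13*3)*(-288 + 16*(-55)) = 39*(-288 - 880) = 39*(-1168) = -45552)
c - z = -45552 - 1*(-349353) = -45552 + 349353 = 303801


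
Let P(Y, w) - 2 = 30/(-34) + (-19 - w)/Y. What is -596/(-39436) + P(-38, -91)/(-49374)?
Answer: 2378697107/157229379918 ≈ 0.015129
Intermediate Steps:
P(Y, w) = 19/17 + (-19 - w)/Y (P(Y, w) = 2 + (30/(-34) + (-19 - w)/Y) = 2 + (30*(-1/34) + (-19 - w)/Y) = 2 + (-15/17 + (-19 - w)/Y) = 19/17 + (-19 - w)/Y)
-596/(-39436) + P(-38, -91)/(-49374) = -596/(-39436) + ((-19 - 1*(-91) + (19/17)*(-38))/(-38))/(-49374) = -596*(-1/39436) - (-19 + 91 - 722/17)/38*(-1/49374) = 149/9859 - 1/38*502/17*(-1/49374) = 149/9859 - 251/323*(-1/49374) = 149/9859 + 251/15947802 = 2378697107/157229379918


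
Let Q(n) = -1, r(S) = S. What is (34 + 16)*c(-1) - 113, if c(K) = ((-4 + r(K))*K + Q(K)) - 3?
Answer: -63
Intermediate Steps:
c(K) = -4 + K*(-4 + K) (c(K) = ((-4 + K)*K - 1) - 3 = (K*(-4 + K) - 1) - 3 = (-1 + K*(-4 + K)) - 3 = -4 + K*(-4 + K))
(34 + 16)*c(-1) - 113 = (34 + 16)*(-4 + (-1)² - 4*(-1)) - 113 = 50*(-4 + 1 + 4) - 113 = 50*1 - 113 = 50 - 113 = -63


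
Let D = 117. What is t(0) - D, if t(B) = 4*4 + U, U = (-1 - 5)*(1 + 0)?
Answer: -107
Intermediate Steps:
U = -6 (U = -6*1 = -6)
t(B) = 10 (t(B) = 4*4 - 6 = 16 - 6 = 10)
t(0) - D = 10 - 1*117 = 10 - 117 = -107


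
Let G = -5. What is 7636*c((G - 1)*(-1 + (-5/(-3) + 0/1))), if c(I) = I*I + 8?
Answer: 183264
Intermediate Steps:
c(I) = 8 + I**2 (c(I) = I**2 + 8 = 8 + I**2)
7636*c((G - 1)*(-1 + (-5/(-3) + 0/1))) = 7636*(8 + ((-5 - 1)*(-1 + (-5/(-3) + 0/1)))**2) = 7636*(8 + (-6*(-1 + (-5*(-1/3) + 0*1)))**2) = 7636*(8 + (-6*(-1 + (5/3 + 0)))**2) = 7636*(8 + (-6*(-1 + 5/3))**2) = 7636*(8 + (-6*2/3)**2) = 7636*(8 + (-4)**2) = 7636*(8 + 16) = 7636*24 = 183264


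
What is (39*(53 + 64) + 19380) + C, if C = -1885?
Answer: 22058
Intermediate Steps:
(39*(53 + 64) + 19380) + C = (39*(53 + 64) + 19380) - 1885 = (39*117 + 19380) - 1885 = (4563 + 19380) - 1885 = 23943 - 1885 = 22058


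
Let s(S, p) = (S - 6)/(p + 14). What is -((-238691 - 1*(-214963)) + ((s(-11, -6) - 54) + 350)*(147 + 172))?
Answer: -560145/8 ≈ -70018.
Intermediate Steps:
s(S, p) = (-6 + S)/(14 + p)
-((-238691 - 1*(-214963)) + ((s(-11, -6) - 54) + 350)*(147 + 172)) = -((-238691 - 1*(-214963)) + (((-6 - 11)/(14 - 6) - 54) + 350)*(147 + 172)) = -((-238691 + 214963) + ((-17/8 - 54) + 350)*319) = -(-23728 + (((⅛)*(-17) - 54) + 350)*319) = -(-23728 + ((-17/8 - 54) + 350)*319) = -(-23728 + (-449/8 + 350)*319) = -(-23728 + (2351/8)*319) = -(-23728 + 749969/8) = -1*560145/8 = -560145/8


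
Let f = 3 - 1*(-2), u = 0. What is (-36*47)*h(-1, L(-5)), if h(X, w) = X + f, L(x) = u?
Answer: -6768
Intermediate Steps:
f = 5 (f = 3 + 2 = 5)
L(x) = 0
h(X, w) = 5 + X (h(X, w) = X + 5 = 5 + X)
(-36*47)*h(-1, L(-5)) = (-36*47)*(5 - 1) = -1692*4 = -6768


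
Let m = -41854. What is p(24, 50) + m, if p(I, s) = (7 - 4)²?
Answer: -41845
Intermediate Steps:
p(I, s) = 9 (p(I, s) = 3² = 9)
p(24, 50) + m = 9 - 41854 = -41845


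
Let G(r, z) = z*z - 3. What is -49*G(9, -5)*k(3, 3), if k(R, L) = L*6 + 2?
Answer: -21560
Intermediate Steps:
k(R, L) = 2 + 6*L (k(R, L) = 6*L + 2 = 2 + 6*L)
G(r, z) = -3 + z² (G(r, z) = z² - 3 = -3 + z²)
-49*G(9, -5)*k(3, 3) = -49*(-3 + (-5)²)*(2 + 6*3) = -49*(-3 + 25)*(2 + 18) = -49*22*20 = -1078*20 = -1*21560 = -21560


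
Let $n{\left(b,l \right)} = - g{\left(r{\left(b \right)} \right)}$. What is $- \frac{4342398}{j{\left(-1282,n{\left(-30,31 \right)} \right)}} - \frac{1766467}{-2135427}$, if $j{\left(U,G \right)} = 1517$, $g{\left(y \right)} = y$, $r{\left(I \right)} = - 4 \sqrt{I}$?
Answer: $- \frac{9270194203507}{3239442759} \approx -2861.7$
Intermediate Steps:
$n{\left(b,l \right)} = 4 \sqrt{b}$ ($n{\left(b,l \right)} = - \left(-4\right) \sqrt{b} = 4 \sqrt{b}$)
$- \frac{4342398}{j{\left(-1282,n{\left(-30,31 \right)} \right)}} - \frac{1766467}{-2135427} = - \frac{4342398}{1517} - \frac{1766467}{-2135427} = \left(-4342398\right) \frac{1}{1517} - - \frac{1766467}{2135427} = - \frac{4342398}{1517} + \frac{1766467}{2135427} = - \frac{9270194203507}{3239442759}$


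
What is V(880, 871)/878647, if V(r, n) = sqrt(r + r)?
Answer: 4*sqrt(110)/878647 ≈ 4.7747e-5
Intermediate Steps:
V(r, n) = sqrt(2)*sqrt(r) (V(r, n) = sqrt(2*r) = sqrt(2)*sqrt(r))
V(880, 871)/878647 = (sqrt(2)*sqrt(880))/878647 = (sqrt(2)*(4*sqrt(55)))*(1/878647) = (4*sqrt(110))*(1/878647) = 4*sqrt(110)/878647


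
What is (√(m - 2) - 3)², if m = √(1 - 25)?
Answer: (3 - √2*√(-1 + I*√6))² ≈ -0.69721 - 6.5573*I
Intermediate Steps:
m = 2*I*√6 (m = √(-24) = 2*I*√6 ≈ 4.899*I)
(√(m - 2) - 3)² = (√(2*I*√6 - 2) - 3)² = (√(-2 + 2*I*√6) - 3)² = (-3 + √(-2 + 2*I*√6))²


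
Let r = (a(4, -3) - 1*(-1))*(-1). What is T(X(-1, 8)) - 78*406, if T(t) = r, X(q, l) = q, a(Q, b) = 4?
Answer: -31673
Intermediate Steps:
r = -5 (r = (4 - 1*(-1))*(-1) = (4 + 1)*(-1) = 5*(-1) = -5)
T(t) = -5
T(X(-1, 8)) - 78*406 = -5 - 78*406 = -5 - 31668 = -31673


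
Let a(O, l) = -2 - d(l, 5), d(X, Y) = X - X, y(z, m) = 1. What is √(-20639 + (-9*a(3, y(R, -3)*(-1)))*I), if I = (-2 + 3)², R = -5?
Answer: I*√20621 ≈ 143.6*I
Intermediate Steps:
d(X, Y) = 0
a(O, l) = -2 (a(O, l) = -2 - 1*0 = -2 + 0 = -2)
I = 1 (I = 1² = 1)
√(-20639 + (-9*a(3, y(R, -3)*(-1)))*I) = √(-20639 - 9*(-2)*1) = √(-20639 + 18*1) = √(-20639 + 18) = √(-20621) = I*√20621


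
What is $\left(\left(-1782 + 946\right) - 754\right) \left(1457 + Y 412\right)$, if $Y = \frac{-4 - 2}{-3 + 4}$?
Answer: $1613850$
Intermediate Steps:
$Y = -6$ ($Y = - \frac{6}{1} = \left(-6\right) 1 = -6$)
$\left(\left(-1782 + 946\right) - 754\right) \left(1457 + Y 412\right) = \left(\left(-1782 + 946\right) - 754\right) \left(1457 - 2472\right) = \left(-836 - 754\right) \left(1457 - 2472\right) = \left(-1590\right) \left(-1015\right) = 1613850$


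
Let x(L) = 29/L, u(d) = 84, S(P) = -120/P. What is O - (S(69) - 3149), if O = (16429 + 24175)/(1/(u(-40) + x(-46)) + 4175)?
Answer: 1163863004677/368256933 ≈ 3160.5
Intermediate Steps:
O = 155716340/16011171 (O = (16429 + 24175)/(1/(84 + 29/(-46)) + 4175) = 40604/(1/(84 + 29*(-1/46)) + 4175) = 40604/(1/(84 - 29/46) + 4175) = 40604/(1/(3835/46) + 4175) = 40604/(46/3835 + 4175) = 40604/(16011171/3835) = 40604*(3835/16011171) = 155716340/16011171 ≈ 9.7255)
O - (S(69) - 3149) = 155716340/16011171 - (-120/69 - 3149) = 155716340/16011171 - (-120*1/69 - 3149) = 155716340/16011171 - (-40/23 - 3149) = 155716340/16011171 - 1*(-72467/23) = 155716340/16011171 + 72467/23 = 1163863004677/368256933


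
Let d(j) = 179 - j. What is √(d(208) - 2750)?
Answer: I*√2779 ≈ 52.716*I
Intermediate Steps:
√(d(208) - 2750) = √((179 - 1*208) - 2750) = √((179 - 208) - 2750) = √(-29 - 2750) = √(-2779) = I*√2779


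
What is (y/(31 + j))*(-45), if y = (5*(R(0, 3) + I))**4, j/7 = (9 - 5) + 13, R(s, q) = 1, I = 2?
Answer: -30375/2 ≈ -15188.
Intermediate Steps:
j = 119 (j = 7*((9 - 5) + 13) = 7*(4 + 13) = 7*17 = 119)
y = 50625 (y = (5*(1 + 2))**4 = (5*3)**4 = 15**4 = 50625)
(y/(31 + j))*(-45) = (50625/(31 + 119))*(-45) = (50625/150)*(-45) = (50625*(1/150))*(-45) = (675/2)*(-45) = -30375/2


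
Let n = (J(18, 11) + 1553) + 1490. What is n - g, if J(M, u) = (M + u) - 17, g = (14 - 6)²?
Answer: 2991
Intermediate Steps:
g = 64 (g = 8² = 64)
J(M, u) = -17 + M + u
n = 3055 (n = ((-17 + 18 + 11) + 1553) + 1490 = (12 + 1553) + 1490 = 1565 + 1490 = 3055)
n - g = 3055 - 1*64 = 3055 - 64 = 2991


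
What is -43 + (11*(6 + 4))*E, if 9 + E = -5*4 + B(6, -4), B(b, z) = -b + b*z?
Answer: -6533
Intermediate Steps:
E = -59 (E = -9 + (-5*4 + 6*(-1 - 4)) = -9 + (-20 + 6*(-5)) = -9 + (-20 - 30) = -9 - 50 = -59)
-43 + (11*(6 + 4))*E = -43 + (11*(6 + 4))*(-59) = -43 + (11*10)*(-59) = -43 + 110*(-59) = -43 - 6490 = -6533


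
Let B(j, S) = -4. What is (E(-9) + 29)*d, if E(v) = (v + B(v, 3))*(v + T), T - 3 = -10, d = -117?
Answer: -27729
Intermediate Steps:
T = -7 (T = 3 - 10 = -7)
E(v) = (-7 + v)*(-4 + v) (E(v) = (v - 4)*(v - 7) = (-4 + v)*(-7 + v) = (-7 + v)*(-4 + v))
(E(-9) + 29)*d = ((28 + (-9)**2 - 11*(-9)) + 29)*(-117) = ((28 + 81 + 99) + 29)*(-117) = (208 + 29)*(-117) = 237*(-117) = -27729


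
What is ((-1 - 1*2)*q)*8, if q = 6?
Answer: -144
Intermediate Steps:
((-1 - 1*2)*q)*8 = ((-1 - 1*2)*6)*8 = ((-1 - 2)*6)*8 = -3*6*8 = -18*8 = -144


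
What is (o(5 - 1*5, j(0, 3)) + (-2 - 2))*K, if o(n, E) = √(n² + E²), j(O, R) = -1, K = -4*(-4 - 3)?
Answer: -84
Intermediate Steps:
K = 28 (K = -4*(-7) = 28)
o(n, E) = √(E² + n²)
(o(5 - 1*5, j(0, 3)) + (-2 - 2))*K = (√((-1)² + (5 - 1*5)²) + (-2 - 2))*28 = (√(1 + (5 - 5)²) - 4)*28 = (√(1 + 0²) - 4)*28 = (√(1 + 0) - 4)*28 = (√1 - 4)*28 = (1 - 4)*28 = -3*28 = -84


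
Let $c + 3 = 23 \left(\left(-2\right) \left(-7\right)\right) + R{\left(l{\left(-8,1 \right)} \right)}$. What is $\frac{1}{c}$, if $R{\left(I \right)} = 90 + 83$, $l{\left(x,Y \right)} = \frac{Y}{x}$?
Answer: $\frac{1}{492} \approx 0.0020325$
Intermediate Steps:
$R{\left(I \right)} = 173$
$c = 492$ ($c = -3 + \left(23 \left(\left(-2\right) \left(-7\right)\right) + 173\right) = -3 + \left(23 \cdot 14 + 173\right) = -3 + \left(322 + 173\right) = -3 + 495 = 492$)
$\frac{1}{c} = \frac{1}{492}$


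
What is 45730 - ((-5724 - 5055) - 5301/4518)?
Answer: 28368107/502 ≈ 56510.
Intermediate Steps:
45730 - ((-5724 - 5055) - 5301/4518) = 45730 - (-10779 - 5301*1/4518) = 45730 - (-10779 - 589/502) = 45730 - 1*(-5411647/502) = 45730 + 5411647/502 = 28368107/502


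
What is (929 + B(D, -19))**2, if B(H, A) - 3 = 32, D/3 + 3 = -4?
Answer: 929296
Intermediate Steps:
D = -21 (D = -9 + 3*(-4) = -9 - 12 = -21)
B(H, A) = 35 (B(H, A) = 3 + 32 = 35)
(929 + B(D, -19))**2 = (929 + 35)**2 = 964**2 = 929296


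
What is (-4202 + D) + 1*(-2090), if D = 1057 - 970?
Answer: -6205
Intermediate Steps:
D = 87
(-4202 + D) + 1*(-2090) = (-4202 + 87) + 1*(-2090) = -4115 - 2090 = -6205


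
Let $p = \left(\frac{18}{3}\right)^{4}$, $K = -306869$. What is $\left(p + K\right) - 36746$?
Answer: $-342319$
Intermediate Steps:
$p = 1296$ ($p = \left(18 \cdot \frac{1}{3}\right)^{4} = 6^{4} = 1296$)
$\left(p + K\right) - 36746 = \left(1296 - 306869\right) - 36746 = -305573 - 36746 = -342319$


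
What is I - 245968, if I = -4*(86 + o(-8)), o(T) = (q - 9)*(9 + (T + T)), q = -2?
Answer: -246620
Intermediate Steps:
o(T) = -99 - 22*T (o(T) = (-2 - 9)*(9 + (T + T)) = -11*(9 + 2*T) = -99 - 22*T)
I = -652 (I = -4*(86 + (-99 - 22*(-8))) = -4*(86 + (-99 + 176)) = -4*(86 + 77) = -4*163 = -652)
I - 245968 = -652 - 245968 = -246620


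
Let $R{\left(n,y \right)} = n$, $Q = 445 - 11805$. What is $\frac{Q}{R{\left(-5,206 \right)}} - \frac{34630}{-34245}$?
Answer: $\frac{15567854}{6849} \approx 2273.0$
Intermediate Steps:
$Q = -11360$
$\frac{Q}{R{\left(-5,206 \right)}} - \frac{34630}{-34245} = - \frac{11360}{-5} - \frac{34630}{-34245} = \left(-11360\right) \left(- \frac{1}{5}\right) - - \frac{6926}{6849} = 2272 + \frac{6926}{6849} = \frac{15567854}{6849}$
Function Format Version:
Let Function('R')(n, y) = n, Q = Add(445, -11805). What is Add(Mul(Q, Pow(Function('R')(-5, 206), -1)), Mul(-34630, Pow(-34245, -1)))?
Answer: Rational(15567854, 6849) ≈ 2273.0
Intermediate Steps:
Q = -11360
Add(Mul(Q, Pow(Function('R')(-5, 206), -1)), Mul(-34630, Pow(-34245, -1))) = Add(Mul(-11360, Pow(-5, -1)), Mul(-34630, Pow(-34245, -1))) = Add(Mul(-11360, Rational(-1, 5)), Mul(-34630, Rational(-1, 34245))) = Add(2272, Rational(6926, 6849)) = Rational(15567854, 6849)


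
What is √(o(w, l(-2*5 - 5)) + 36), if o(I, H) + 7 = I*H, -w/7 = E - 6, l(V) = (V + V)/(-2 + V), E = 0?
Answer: √29801/17 ≈ 10.155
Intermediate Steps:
l(V) = 2*V/(-2 + V) (l(V) = (2*V)/(-2 + V) = 2*V/(-2 + V))
w = 42 (w = -7*(0 - 6) = -7*(-6) = 42)
o(I, H) = -7 + H*I (o(I, H) = -7 + I*H = -7 + H*I)
√(o(w, l(-2*5 - 5)) + 36) = √((-7 + (2*(-2*5 - 5)/(-2 + (-2*5 - 5)))*42) + 36) = √((-7 + (2*(-10 - 5)/(-2 + (-10 - 5)))*42) + 36) = √((-7 + (2*(-15)/(-2 - 15))*42) + 36) = √((-7 + (2*(-15)/(-17))*42) + 36) = √((-7 + (2*(-15)*(-1/17))*42) + 36) = √((-7 + (30/17)*42) + 36) = √((-7 + 1260/17) + 36) = √(1141/17 + 36) = √(1753/17) = √29801/17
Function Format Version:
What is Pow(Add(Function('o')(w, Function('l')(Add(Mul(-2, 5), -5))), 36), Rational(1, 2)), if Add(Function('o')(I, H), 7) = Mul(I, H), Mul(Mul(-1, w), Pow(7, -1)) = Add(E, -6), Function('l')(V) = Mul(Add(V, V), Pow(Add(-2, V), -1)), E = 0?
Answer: Mul(Rational(1, 17), Pow(29801, Rational(1, 2))) ≈ 10.155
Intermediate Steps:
Function('l')(V) = Mul(2, V, Pow(Add(-2, V), -1)) (Function('l')(V) = Mul(Mul(2, V), Pow(Add(-2, V), -1)) = Mul(2, V, Pow(Add(-2, V), -1)))
w = 42 (w = Mul(-7, Add(0, -6)) = Mul(-7, -6) = 42)
Function('o')(I, H) = Add(-7, Mul(H, I)) (Function('o')(I, H) = Add(-7, Mul(I, H)) = Add(-7, Mul(H, I)))
Pow(Add(Function('o')(w, Function('l')(Add(Mul(-2, 5), -5))), 36), Rational(1, 2)) = Pow(Add(Add(-7, Mul(Mul(2, Add(Mul(-2, 5), -5), Pow(Add(-2, Add(Mul(-2, 5), -5)), -1)), 42)), 36), Rational(1, 2)) = Pow(Add(Add(-7, Mul(Mul(2, Add(-10, -5), Pow(Add(-2, Add(-10, -5)), -1)), 42)), 36), Rational(1, 2)) = Pow(Add(Add(-7, Mul(Mul(2, -15, Pow(Add(-2, -15), -1)), 42)), 36), Rational(1, 2)) = Pow(Add(Add(-7, Mul(Mul(2, -15, Pow(-17, -1)), 42)), 36), Rational(1, 2)) = Pow(Add(Add(-7, Mul(Mul(2, -15, Rational(-1, 17)), 42)), 36), Rational(1, 2)) = Pow(Add(Add(-7, Mul(Rational(30, 17), 42)), 36), Rational(1, 2)) = Pow(Add(Add(-7, Rational(1260, 17)), 36), Rational(1, 2)) = Pow(Add(Rational(1141, 17), 36), Rational(1, 2)) = Pow(Rational(1753, 17), Rational(1, 2)) = Mul(Rational(1, 17), Pow(29801, Rational(1, 2)))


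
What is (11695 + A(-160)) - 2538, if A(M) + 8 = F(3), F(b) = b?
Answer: 9152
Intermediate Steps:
A(M) = -5 (A(M) = -8 + 3 = -5)
(11695 + A(-160)) - 2538 = (11695 - 5) - 2538 = 11690 - 2538 = 9152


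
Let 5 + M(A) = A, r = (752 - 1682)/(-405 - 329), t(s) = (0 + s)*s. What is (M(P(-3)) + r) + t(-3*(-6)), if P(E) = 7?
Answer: 120107/367 ≈ 327.27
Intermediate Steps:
t(s) = s**2 (t(s) = s*s = s**2)
r = 465/367 (r = -930/(-734) = -930*(-1/734) = 465/367 ≈ 1.2670)
M(A) = -5 + A
(M(P(-3)) + r) + t(-3*(-6)) = ((-5 + 7) + 465/367) + (-3*(-6))**2 = (2 + 465/367) + 18**2 = 1199/367 + 324 = 120107/367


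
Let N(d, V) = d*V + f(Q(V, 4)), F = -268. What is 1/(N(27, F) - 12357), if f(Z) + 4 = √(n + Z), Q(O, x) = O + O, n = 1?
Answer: -19597/384042944 - I*√535/384042944 ≈ -5.1028e-5 - 6.0228e-8*I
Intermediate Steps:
Q(O, x) = 2*O
f(Z) = -4 + √(1 + Z)
N(d, V) = -4 + √(1 + 2*V) + V*d (N(d, V) = d*V + (-4 + √(1 + 2*V)) = V*d + (-4 + √(1 + 2*V)) = -4 + √(1 + 2*V) + V*d)
1/(N(27, F) - 12357) = 1/((-4 + √(1 + 2*(-268)) - 268*27) - 12357) = 1/((-4 + √(1 - 536) - 7236) - 12357) = 1/((-4 + √(-535) - 7236) - 12357) = 1/((-4 + I*√535 - 7236) - 12357) = 1/((-7240 + I*√535) - 12357) = 1/(-19597 + I*√535)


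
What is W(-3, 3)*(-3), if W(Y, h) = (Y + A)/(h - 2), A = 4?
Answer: -3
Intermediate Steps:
W(Y, h) = (4 + Y)/(-2 + h) (W(Y, h) = (Y + 4)/(h - 2) = (4 + Y)/(-2 + h))
W(-3, 3)*(-3) = ((4 - 3)/(-2 + 3))*(-3) = (1/1)*(-3) = (1*1)*(-3) = 1*(-3) = -3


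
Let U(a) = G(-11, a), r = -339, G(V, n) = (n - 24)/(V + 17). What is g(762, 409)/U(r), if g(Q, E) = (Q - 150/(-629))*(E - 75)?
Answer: -320271264/76109 ≈ -4208.1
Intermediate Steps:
g(Q, E) = (-75 + E)*(150/629 + Q) (g(Q, E) = (Q - 150*(-1/629))*(-75 + E) = (Q + 150/629)*(-75 + E) = (150/629 + Q)*(-75 + E) = (-75 + E)*(150/629 + Q))
G(V, n) = (-24 + n)/(17 + V)
U(a) = -4 + a/6 (U(a) = (-24 + a)/(17 - 11) = (-24 + a)/6 = -4 + a/6)
g(762, 409)/U(r) = (-11250/629 - 75*762 + (150/629)*409 + 409*762)/(-4 + (1/6)*(-339)) = (-11250/629 - 57150 + 61350/629 + 311658)/(-4 - 113/2) = 160135632/(629*(-121/2)) = (160135632/629)*(-2/121) = -320271264/76109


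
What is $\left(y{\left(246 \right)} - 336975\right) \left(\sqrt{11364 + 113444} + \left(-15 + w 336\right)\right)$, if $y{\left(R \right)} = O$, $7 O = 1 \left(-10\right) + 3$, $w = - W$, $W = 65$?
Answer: $7364610480 - 673952 \sqrt{31202} \approx 7.2456 \cdot 10^{9}$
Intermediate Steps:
$w = -65$ ($w = \left(-1\right) 65 = -65$)
$O = -1$ ($O = \frac{1 \left(-10\right) + 3}{7} = \frac{-10 + 3}{7} = \frac{1}{7} \left(-7\right) = -1$)
$y{\left(R \right)} = -1$
$\left(y{\left(246 \right)} - 336975\right) \left(\sqrt{11364 + 113444} + \left(-15 + w 336\right)\right) = \left(-1 - 336975\right) \left(\sqrt{11364 + 113444} - 21855\right) = - 336976 \left(\sqrt{124808} - 21855\right) = - 336976 \left(2 \sqrt{31202} - 21855\right) = - 336976 \left(-21855 + 2 \sqrt{31202}\right) = 7364610480 - 673952 \sqrt{31202}$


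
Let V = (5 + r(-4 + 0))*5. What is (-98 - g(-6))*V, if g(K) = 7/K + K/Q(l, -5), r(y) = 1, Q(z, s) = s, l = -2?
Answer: -2941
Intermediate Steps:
g(K) = 7/K - K/5 (g(K) = 7/K + K/(-5) = 7/K + K*(-1/5) = 7/K - K/5)
V = 30 (V = (5 + 1)*5 = 6*5 = 30)
(-98 - g(-6))*V = (-98 - (7/(-6) - 1/5*(-6)))*30 = (-98 - (7*(-1/6) + 6/5))*30 = (-98 - (-7/6 + 6/5))*30 = (-98 - 1*1/30)*30 = (-98 - 1/30)*30 = -2941/30*30 = -2941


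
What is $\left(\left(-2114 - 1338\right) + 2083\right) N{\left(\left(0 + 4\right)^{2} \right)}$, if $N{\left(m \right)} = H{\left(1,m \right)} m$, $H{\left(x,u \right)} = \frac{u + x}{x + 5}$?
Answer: $- \frac{186184}{3} \approx -62061.0$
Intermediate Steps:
$H{\left(x,u \right)} = \frac{u + x}{5 + x}$
$N{\left(m \right)} = m \left(\frac{1}{6} + \frac{m}{6}\right)$ ($N{\left(m \right)} = \frac{m + 1}{5 + 1} m = \frac{1 + m}{6} m = \left(\frac{1}{6} + \frac{m}{6}\right) m = m \left(\frac{1}{6} + \frac{m}{6}\right)$)
$\left(\left(-2114 - 1338\right) + 2083\right) N{\left(\left(0 + 4\right)^{2} \right)} = \left(\left(-2114 - 1338\right) + 2083\right) \frac{\left(0 + 4\right)^{2} \left(1 + \left(0 + 4\right)^{2}\right)}{6} = \left(-3452 + 2083\right) \frac{4^{2} \left(1 + 4^{2}\right)}{6} = - 1369 \cdot \frac{1}{6} \cdot 16 \left(1 + 16\right) = - 1369 \cdot \frac{1}{6} \cdot 16 \cdot 17 = \left(-1369\right) \frac{136}{3} = - \frac{186184}{3}$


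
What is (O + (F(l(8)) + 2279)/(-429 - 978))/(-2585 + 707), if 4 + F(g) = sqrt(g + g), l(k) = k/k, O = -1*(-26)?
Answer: -4901/377478 + sqrt(2)/2642346 ≈ -0.012983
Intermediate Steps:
O = 26
l(k) = 1
F(g) = -4 + sqrt(2)*sqrt(g) (F(g) = -4 + sqrt(g + g) = -4 + sqrt(2*g) = -4 + sqrt(2)*sqrt(g))
(O + (F(l(8)) + 2279)/(-429 - 978))/(-2585 + 707) = (26 + ((-4 + sqrt(2)*sqrt(1)) + 2279)/(-429 - 978))/(-2585 + 707) = (26 + ((-4 + sqrt(2)*1) + 2279)/(-1407))/(-1878) = (26 + ((-4 + sqrt(2)) + 2279)*(-1/1407))*(-1/1878) = (26 + (2275 + sqrt(2))*(-1/1407))*(-1/1878) = (26 + (-325/201 - sqrt(2)/1407))*(-1/1878) = (4901/201 - sqrt(2)/1407)*(-1/1878) = -4901/377478 + sqrt(2)/2642346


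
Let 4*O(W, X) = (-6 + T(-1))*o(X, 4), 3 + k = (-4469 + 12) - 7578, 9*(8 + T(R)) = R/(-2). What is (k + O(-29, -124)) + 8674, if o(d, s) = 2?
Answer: -121355/36 ≈ -3371.0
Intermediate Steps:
T(R) = -8 - R/18 (T(R) = -8 + (R/(-2))/9 = -8 + (R*(-½))/9 = -8 + (-R/2)/9 = -8 - R/18)
k = -12038 (k = -3 + ((-4469 + 12) - 7578) = -3 + (-4457 - 7578) = -3 - 12035 = -12038)
O(W, X) = -251/36 (O(W, X) = ((-6 + (-8 - 1/18*(-1)))*2)/4 = ((-6 + (-8 + 1/18))*2)/4 = ((-6 - 143/18)*2)/4 = (-251/18*2)/4 = (¼)*(-251/9) = -251/36)
(k + O(-29, -124)) + 8674 = (-12038 - 251/36) + 8674 = -433619/36 + 8674 = -121355/36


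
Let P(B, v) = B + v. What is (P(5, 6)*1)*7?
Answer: 77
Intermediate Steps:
(P(5, 6)*1)*7 = ((5 + 6)*1)*7 = (11*1)*7 = 11*7 = 77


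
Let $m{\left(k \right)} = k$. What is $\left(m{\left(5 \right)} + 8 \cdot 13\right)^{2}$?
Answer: $11881$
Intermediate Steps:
$\left(m{\left(5 \right)} + 8 \cdot 13\right)^{2} = \left(5 + 8 \cdot 13\right)^{2} = \left(5 + 104\right)^{2} = 109^{2} = 11881$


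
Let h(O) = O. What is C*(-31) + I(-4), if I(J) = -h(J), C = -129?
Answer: 4003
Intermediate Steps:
I(J) = -J
C*(-31) + I(-4) = -129*(-31) - 1*(-4) = 3999 + 4 = 4003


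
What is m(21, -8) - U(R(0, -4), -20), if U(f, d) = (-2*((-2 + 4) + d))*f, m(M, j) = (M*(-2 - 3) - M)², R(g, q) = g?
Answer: 15876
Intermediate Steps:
m(M, j) = 36*M² (m(M, j) = (M*(-5) - M)² = (-5*M - M)² = (-6*M)² = 36*M²)
U(f, d) = f*(-4 - 2*d) (U(f, d) = (-2*(2 + d))*f = (-4 - 2*d)*f = f*(-4 - 2*d))
m(21, -8) - U(R(0, -4), -20) = 36*21² - (-2)*0*(2 - 20) = 36*441 - (-2)*0*(-18) = 15876 - 1*0 = 15876 + 0 = 15876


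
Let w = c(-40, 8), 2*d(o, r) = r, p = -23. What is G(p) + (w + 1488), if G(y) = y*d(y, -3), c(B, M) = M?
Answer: 3061/2 ≈ 1530.5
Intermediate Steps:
d(o, r) = r/2
w = 8
G(y) = -3*y/2 (G(y) = y*((½)*(-3)) = y*(-3/2) = -3*y/2)
G(p) + (w + 1488) = -3/2*(-23) + (8 + 1488) = 69/2 + 1496 = 3061/2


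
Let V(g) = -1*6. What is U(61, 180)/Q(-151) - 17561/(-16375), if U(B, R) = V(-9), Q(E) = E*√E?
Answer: 17561/16375 - 6*I*√151/22801 ≈ 1.0724 - 0.0032336*I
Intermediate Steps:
Q(E) = E^(3/2)
V(g) = -6
U(B, R) = -6
U(61, 180)/Q(-151) - 17561/(-16375) = -6*I*√151/22801 - 17561/(-16375) = -6*I*√151/22801 - 17561*(-1/16375) = -6*I*√151/22801 + 17561/16375 = 17561/16375 - 6*I*√151/22801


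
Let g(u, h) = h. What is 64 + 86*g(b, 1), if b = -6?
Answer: 150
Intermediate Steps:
64 + 86*g(b, 1) = 64 + 86*1 = 64 + 86 = 150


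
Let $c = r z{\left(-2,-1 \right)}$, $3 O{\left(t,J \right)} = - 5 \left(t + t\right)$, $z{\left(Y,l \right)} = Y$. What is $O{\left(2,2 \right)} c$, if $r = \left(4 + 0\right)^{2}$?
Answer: $\frac{640}{3} \approx 213.33$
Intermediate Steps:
$r = 16$ ($r = 4^{2} = 16$)
$O{\left(t,J \right)} = - \frac{10 t}{3}$ ($O{\left(t,J \right)} = \frac{\left(-5\right) \left(t + t\right)}{3} = \frac{\left(-5\right) 2 t}{3} = \frac{\left(-10\right) t}{3} = - \frac{10 t}{3}$)
$c = -32$ ($c = 16 \left(-2\right) = -32$)
$O{\left(2,2 \right)} c = \left(- \frac{10}{3}\right) 2 \left(-32\right) = \left(- \frac{20}{3}\right) \left(-32\right) = \frac{640}{3}$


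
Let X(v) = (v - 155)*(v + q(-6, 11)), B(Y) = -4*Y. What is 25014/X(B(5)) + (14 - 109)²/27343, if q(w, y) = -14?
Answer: 368828276/81345425 ≈ 4.5341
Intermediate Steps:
X(v) = (-155 + v)*(-14 + v) (X(v) = (v - 155)*(v - 14) = (-155 + v)*(-14 + v))
25014/X(B(5)) + (14 - 109)²/27343 = 25014/(2170 + (-4*5)² - (-676)*5) + (14 - 109)²/27343 = 25014/(2170 + (-20)² - 169*(-20)) + (-95)²*(1/27343) = 25014/(2170 + 400 + 3380) + 9025*(1/27343) = 25014/5950 + 9025/27343 = 25014*(1/5950) + 9025/27343 = 12507/2975 + 9025/27343 = 368828276/81345425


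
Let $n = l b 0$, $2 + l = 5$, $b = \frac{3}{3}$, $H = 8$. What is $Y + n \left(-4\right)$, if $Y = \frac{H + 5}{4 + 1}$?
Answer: $\frac{13}{5} \approx 2.6$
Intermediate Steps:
$Y = \frac{13}{5}$ ($Y = \frac{8 + 5}{4 + 1} = \frac{13}{5} \approx 2.6$)
$b = 1$ ($b = 3 \cdot \frac{1}{3} = 1$)
$l = 3$ ($l = -2 + 5 = 3$)
$n = 0$ ($n = 3 \cdot 1 \cdot 0 = 3 \cdot 0 = 0$)
$Y + n \left(-4\right) = \frac{13}{5} + 0 \left(-4\right) = \frac{13}{5} + 0 = \frac{13}{5}$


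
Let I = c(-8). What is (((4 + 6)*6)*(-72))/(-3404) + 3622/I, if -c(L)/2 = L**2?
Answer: -1472041/54464 ≈ -27.028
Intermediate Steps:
c(L) = -2*L**2
I = -128 (I = -2*(-8)**2 = -2*64 = -128)
(((4 + 6)*6)*(-72))/(-3404) + 3622/I = (((4 + 6)*6)*(-72))/(-3404) + 3622/(-128) = ((10*6)*(-72))*(-1/3404) + 3622*(-1/128) = (60*(-72))*(-1/3404) - 1811/64 = -4320*(-1/3404) - 1811/64 = 1080/851 - 1811/64 = -1472041/54464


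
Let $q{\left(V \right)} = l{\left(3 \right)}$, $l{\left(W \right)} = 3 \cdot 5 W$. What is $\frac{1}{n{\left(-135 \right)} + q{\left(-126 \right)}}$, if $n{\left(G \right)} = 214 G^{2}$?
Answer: $\frac{1}{3900195} \approx 2.564 \cdot 10^{-7}$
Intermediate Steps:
$l{\left(W \right)} = 15 W$
$q{\left(V \right)} = 45$ ($q{\left(V \right)} = 15 \cdot 3 = 45$)
$\frac{1}{n{\left(-135 \right)} + q{\left(-126 \right)}} = \frac{1}{214 \left(-135\right)^{2} + 45} = \frac{1}{214 \cdot 18225 + 45} = \frac{1}{3900150 + 45} = \frac{1}{3900195}$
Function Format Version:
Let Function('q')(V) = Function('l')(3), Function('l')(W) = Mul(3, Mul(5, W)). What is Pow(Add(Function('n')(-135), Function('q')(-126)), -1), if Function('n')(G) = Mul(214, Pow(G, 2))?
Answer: Rational(1, 3900195) ≈ 2.5640e-7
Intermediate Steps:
Function('l')(W) = Mul(15, W)
Function('q')(V) = 45 (Function('q')(V) = Mul(15, 3) = 45)
Pow(Add(Function('n')(-135), Function('q')(-126)), -1) = Pow(Add(Mul(214, Pow(-135, 2)), 45), -1) = Pow(Add(Mul(214, 18225), 45), -1) = Pow(Add(3900150, 45), -1) = Pow(3900195, -1) = Rational(1, 3900195)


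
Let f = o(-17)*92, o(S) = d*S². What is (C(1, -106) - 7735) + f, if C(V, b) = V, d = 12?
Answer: 311322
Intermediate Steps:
o(S) = 12*S²
f = 319056 (f = (12*(-17)²)*92 = (12*289)*92 = 3468*92 = 319056)
(C(1, -106) - 7735) + f = (1 - 7735) + 319056 = -7734 + 319056 = 311322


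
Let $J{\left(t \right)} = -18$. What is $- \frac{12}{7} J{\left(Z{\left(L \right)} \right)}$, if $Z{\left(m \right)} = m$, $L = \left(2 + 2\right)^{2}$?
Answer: $\frac{216}{7} \approx 30.857$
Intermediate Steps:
$L = 16$ ($L = 4^{2} = 16$)
$- \frac{12}{7} J{\left(Z{\left(L \right)} \right)} = - \frac{12}{7} \left(-18\right) = \left(-12\right) \frac{1}{7} \left(-18\right) = \left(- \frac{12}{7}\right) \left(-18\right) = \frac{216}{7}$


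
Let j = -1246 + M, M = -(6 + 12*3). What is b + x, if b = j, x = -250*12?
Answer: -4288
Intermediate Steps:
M = -42 (M = -(6 + 36) = -1*42 = -42)
x = -3000
j = -1288 (j = -1246 - 42 = -1288)
b = -1288
b + x = -1288 - 3000 = -4288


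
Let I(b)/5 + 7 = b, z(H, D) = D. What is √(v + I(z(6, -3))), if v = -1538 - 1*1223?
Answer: I*√2811 ≈ 53.019*I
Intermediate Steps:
I(b) = -35 + 5*b
v = -2761 (v = -1538 - 1223 = -2761)
√(v + I(z(6, -3))) = √(-2761 + (-35 + 5*(-3))) = √(-2761 + (-35 - 15)) = √(-2761 - 50) = √(-2811) = I*√2811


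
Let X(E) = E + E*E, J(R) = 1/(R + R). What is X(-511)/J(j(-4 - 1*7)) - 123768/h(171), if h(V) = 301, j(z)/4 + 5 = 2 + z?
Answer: -8785808088/301 ≈ -2.9189e+7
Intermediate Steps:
j(z) = -12 + 4*z (j(z) = -20 + 4*(2 + z) = -20 + (8 + 4*z) = -12 + 4*z)
J(R) = 1/(2*R)
X(E) = E + E²
X(-511)/J(j(-4 - 1*7)) - 123768/h(171) = (-511*(1 - 511))/((1/(2*(-12 + 4*(-4 - 1*7))))) - 123768/301 = (-511*(-510))/((1/(2*(-12 + 4*(-4 - 7))))) - 123768*1/301 = 260610/((1/(2*(-12 + 4*(-11))))) - 123768/301 = 260610/((1/(2*(-12 - 44)))) - 123768/301 = 260610/(((½)/(-56))) - 123768/301 = 260610/(((½)*(-1/56))) - 123768/301 = 260610/(-1/112) - 123768/301 = 260610*(-112) - 123768/301 = -29188320 - 123768/301 = -8785808088/301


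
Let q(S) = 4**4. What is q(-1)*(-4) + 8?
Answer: -1016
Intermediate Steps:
q(S) = 256
q(-1)*(-4) + 8 = 256*(-4) + 8 = -1024 + 8 = -1016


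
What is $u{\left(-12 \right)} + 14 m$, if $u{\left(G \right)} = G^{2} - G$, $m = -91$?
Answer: $-1118$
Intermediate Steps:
$u{\left(-12 \right)} + 14 m = - 12 \left(-1 - 12\right) + 14 \left(-91\right) = \left(-12\right) \left(-13\right) - 1274 = 156 - 1274 = -1118$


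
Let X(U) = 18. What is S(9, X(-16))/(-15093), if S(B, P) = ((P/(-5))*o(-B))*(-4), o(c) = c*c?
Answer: -216/2795 ≈ -0.077281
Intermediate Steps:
o(c) = c²
S(B, P) = 4*P*B²/5 (S(B, P) = ((P/(-5))*(-B)²)*(-4) = ((P*(-⅕))*B²)*(-4) = ((-P/5)*B²)*(-4) = -P*B²/5*(-4) = 4*P*B²/5)
S(9, X(-16))/(-15093) = ((⅘)*18*9²)/(-15093) = ((⅘)*18*81)*(-1/15093) = (5832/5)*(-1/15093) = -216/2795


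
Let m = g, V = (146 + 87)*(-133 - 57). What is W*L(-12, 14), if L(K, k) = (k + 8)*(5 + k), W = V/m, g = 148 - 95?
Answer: -18504860/53 ≈ -3.4915e+5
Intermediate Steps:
g = 53
V = -44270 (V = 233*(-190) = -44270)
m = 53
W = -44270/53 ≈ -835.28
L(K, k) = (5 + k)*(8 + k) (L(K, k) = (8 + k)*(5 + k) = (5 + k)*(8 + k))
W*L(-12, 14) = -44270*(40 + 14**2 + 13*14)/53 = -44270*(40 + 196 + 182)/53 = -44270/53*418 = -18504860/53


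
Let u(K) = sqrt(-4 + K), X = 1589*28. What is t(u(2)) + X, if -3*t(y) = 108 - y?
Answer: 44456 + I*sqrt(2)/3 ≈ 44456.0 + 0.4714*I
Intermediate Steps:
X = 44492
t(y) = -36 + y/3 (t(y) = -(108 - y)/3 = -36 + y/3)
t(u(2)) + X = (-36 + sqrt(-4 + 2)/3) + 44492 = (-36 + sqrt(-2)/3) + 44492 = (-36 + (I*sqrt(2))/3) + 44492 = (-36 + I*sqrt(2)/3) + 44492 = 44456 + I*sqrt(2)/3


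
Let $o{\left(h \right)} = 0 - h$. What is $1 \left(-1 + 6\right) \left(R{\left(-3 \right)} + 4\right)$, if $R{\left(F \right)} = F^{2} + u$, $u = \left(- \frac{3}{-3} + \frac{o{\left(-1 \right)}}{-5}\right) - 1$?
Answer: $64$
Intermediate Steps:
$o{\left(h \right)} = - h$
$u = - \frac{1}{5}$ ($u = \left(- \frac{3}{-3} + \frac{\left(-1\right) \left(-1\right)}{-5}\right) - 1 = \left(\left(-3\right) \left(- \frac{1}{3}\right) + 1 \left(- \frac{1}{5}\right)\right) - 1 = \left(1 - \frac{1}{5}\right) - 1 = \frac{4}{5} - 1 = - \frac{1}{5} \approx -0.2$)
$R{\left(F \right)} = - \frac{1}{5} + F^{2}$ ($R{\left(F \right)} = F^{2} - \frac{1}{5} = - \frac{1}{5} + F^{2}$)
$1 \left(-1 + 6\right) \left(R{\left(-3 \right)} + 4\right) = 1 \left(-1 + 6\right) \left(\left(- \frac{1}{5} + \left(-3\right)^{2}\right) + 4\right) = 1 \cdot 5 \left(\left(- \frac{1}{5} + 9\right) + 4\right) = 5 \left(\frac{44}{5} + 4\right) = 5 \cdot \frac{64}{5} = 64$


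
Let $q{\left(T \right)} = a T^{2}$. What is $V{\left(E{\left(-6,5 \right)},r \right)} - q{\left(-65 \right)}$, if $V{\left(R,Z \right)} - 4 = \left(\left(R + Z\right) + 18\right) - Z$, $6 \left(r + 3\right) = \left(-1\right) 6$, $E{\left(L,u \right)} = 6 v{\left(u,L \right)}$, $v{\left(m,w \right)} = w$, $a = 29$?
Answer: $-122539$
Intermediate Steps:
$E{\left(L,u \right)} = 6 L$
$q{\left(T \right)} = 29 T^{2}$
$r = -4$ ($r = -3 + \frac{\left(-1\right) 6}{6} = -3 + \frac{1}{6} \left(-6\right) = -3 - 1 = -4$)
$V{\left(R,Z \right)} = 22 + R$ ($V{\left(R,Z \right)} = 4 + \left(\left(\left(R + Z\right) + 18\right) - Z\right) = 4 + \left(\left(18 + R + Z\right) - Z\right) = 4 + \left(18 + R\right) = 22 + R$)
$V{\left(E{\left(-6,5 \right)},r \right)} - q{\left(-65 \right)} = \left(22 + 6 \left(-6\right)\right) - 29 \left(-65\right)^{2} = \left(22 - 36\right) - 29 \cdot 4225 = -14 - 122525 = -122539$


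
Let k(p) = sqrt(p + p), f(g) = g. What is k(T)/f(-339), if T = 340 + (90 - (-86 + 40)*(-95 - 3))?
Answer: -2*I*sqrt(2039)/339 ≈ -0.2664*I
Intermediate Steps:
T = -4078 (T = 340 + (90 - (-46)*(-98)) = 340 + (90 - 1*4508) = 340 + (90 - 4508) = 340 - 4418 = -4078)
k(p) = sqrt(2)*sqrt(p) (k(p) = sqrt(2*p) = sqrt(2)*sqrt(p))
k(T)/f(-339) = (sqrt(2)*sqrt(-4078))/(-339) = (sqrt(2)*(I*sqrt(4078)))*(-1/339) = (2*I*sqrt(2039))*(-1/339) = -2*I*sqrt(2039)/339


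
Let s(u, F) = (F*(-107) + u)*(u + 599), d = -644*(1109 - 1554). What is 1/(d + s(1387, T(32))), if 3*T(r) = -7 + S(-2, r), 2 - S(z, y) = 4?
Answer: 1/3678668 ≈ 2.7184e-7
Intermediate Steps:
d = 286580 (d = -644*(-445) = 286580)
S(z, y) = -2 (S(z, y) = 2 - 1*4 = 2 - 4 = -2)
T(r) = -3 (T(r) = (-7 - 2)/3 = (⅓)*(-9) = -3)
s(u, F) = (599 + u)*(u - 107*F) (s(u, F) = (-107*F + u)*(599 + u) = (u - 107*F)*(599 + u) = (599 + u)*(u - 107*F))
1/(d + s(1387, T(32))) = 1/(286580 + (1387² - 64093*(-3) + 599*1387 - 107*(-3)*1387)) = 1/(286580 + (1923769 + 192279 + 830813 + 445227)) = 1/(286580 + 3392088) = 1/3678668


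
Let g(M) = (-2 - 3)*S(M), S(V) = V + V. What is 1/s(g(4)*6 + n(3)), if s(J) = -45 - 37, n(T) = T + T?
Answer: -1/82 ≈ -0.012195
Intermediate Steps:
S(V) = 2*V
n(T) = 2*T
g(M) = -10*M (g(M) = (-2 - 3)*(2*M) = -10*M)
s(J) = -82
1/s(g(4)*6 + n(3)) = 1/(-82) = -1/82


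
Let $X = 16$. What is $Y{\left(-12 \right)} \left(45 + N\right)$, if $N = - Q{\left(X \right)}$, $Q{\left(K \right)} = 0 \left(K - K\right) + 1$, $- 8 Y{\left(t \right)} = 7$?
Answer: $- \frac{77}{2} \approx -38.5$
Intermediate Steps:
$Y{\left(t \right)} = - \frac{7}{8}$ ($Y{\left(t \right)} = \left(- \frac{1}{8}\right) 7 = - \frac{7}{8}$)
$Q{\left(K \right)} = 1$ ($Q{\left(K \right)} = 0 \cdot 0 + 1 = 0 + 1 = 1$)
$N = -1$ ($N = \left(-1\right) 1 = -1$)
$Y{\left(-12 \right)} \left(45 + N\right) = - \frac{7 \left(45 - 1\right)}{8} = \left(- \frac{7}{8}\right) 44 = - \frac{77}{2}$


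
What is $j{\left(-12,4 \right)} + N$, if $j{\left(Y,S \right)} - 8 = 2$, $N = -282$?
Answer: $-272$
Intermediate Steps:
$j{\left(Y,S \right)} = 10$ ($j{\left(Y,S \right)} = 8 + 2 = 10$)
$j{\left(-12,4 \right)} + N = 10 - 282 = -272$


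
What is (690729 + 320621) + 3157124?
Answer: 4168474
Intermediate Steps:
(690729 + 320621) + 3157124 = 1011350 + 3157124 = 4168474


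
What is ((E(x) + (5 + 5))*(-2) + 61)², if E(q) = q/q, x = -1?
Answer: 1521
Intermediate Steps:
E(q) = 1
((E(x) + (5 + 5))*(-2) + 61)² = ((1 + (5 + 5))*(-2) + 61)² = ((1 + 10)*(-2) + 61)² = (11*(-2) + 61)² = (-22 + 61)² = 39² = 1521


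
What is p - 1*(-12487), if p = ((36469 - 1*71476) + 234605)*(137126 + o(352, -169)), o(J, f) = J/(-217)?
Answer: 848462685957/31 ≈ 2.7370e+10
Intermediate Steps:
o(J, f) = -J/217 (o(J, f) = J*(-1/217) = -J/217)
p = 848462298860/31 (p = ((36469 - 1*71476) + 234605)*(137126 - 1/217*352) = ((36469 - 71476) + 234605)*(137126 - 352/217) = (-35007 + 234605)*(29755990/217) = 199598*(29755990/217) = 848462298860/31 ≈ 2.7370e+10)
p - 1*(-12487) = 848462298860/31 - 1*(-12487) = 848462298860/31 + 12487 = 848462685957/31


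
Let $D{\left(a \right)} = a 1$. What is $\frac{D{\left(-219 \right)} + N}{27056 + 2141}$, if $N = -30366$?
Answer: $- \frac{30585}{29197} \approx -1.0475$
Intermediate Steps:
$D{\left(a \right)} = a$
$\frac{D{\left(-219 \right)} + N}{27056 + 2141} = \frac{-219 - 30366}{27056 + 2141} = - \frac{30585}{29197}$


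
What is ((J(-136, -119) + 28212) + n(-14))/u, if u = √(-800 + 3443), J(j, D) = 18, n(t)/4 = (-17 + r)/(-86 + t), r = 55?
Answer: 705712*√2643/66075 ≈ 549.08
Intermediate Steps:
n(t) = 152/(-86 + t) (n(t) = 4*((-17 + 55)/(-86 + t)) = 4*(38/(-86 + t)) = 152/(-86 + t))
u = √2643 ≈ 51.410
((J(-136, -119) + 28212) + n(-14))/u = ((18 + 28212) + 152/(-86 - 14))/(√2643) = (28230 + 152/(-100))*(√2643/2643) = (28230 + 152*(-1/100))*(√2643/2643) = (28230 - 38/25)*(√2643/2643) = 705712*(√2643/2643)/25 = 705712*√2643/66075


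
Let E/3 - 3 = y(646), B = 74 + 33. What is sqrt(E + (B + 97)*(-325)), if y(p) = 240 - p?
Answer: 3*I*sqrt(7501) ≈ 259.83*I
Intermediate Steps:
B = 107
E = -1209 (E = 9 + 3*(240 - 1*646) = 9 + 3*(240 - 646) = 9 + 3*(-406) = 9 - 1218 = -1209)
sqrt(E + (B + 97)*(-325)) = sqrt(-1209 + (107 + 97)*(-325)) = sqrt(-1209 + 204*(-325)) = sqrt(-1209 - 66300) = sqrt(-67509) = 3*I*sqrt(7501)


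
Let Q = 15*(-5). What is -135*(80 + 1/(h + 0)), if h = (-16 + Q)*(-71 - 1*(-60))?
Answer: -10810935/1001 ≈ -10800.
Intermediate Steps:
Q = -75
h = 1001 (h = (-16 - 75)*(-71 - 1*(-60)) = -91*(-71 + 60) = -91*(-11) = 1001)
-135*(80 + 1/(h + 0)) = -135*(80 + 1/(1001 + 0)) = -135*(80 + 1/1001) = -135*80081/1001 = -10810935/1001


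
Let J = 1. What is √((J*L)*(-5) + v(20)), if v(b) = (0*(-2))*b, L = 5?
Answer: 5*I ≈ 5.0*I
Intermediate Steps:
v(b) = 0 (v(b) = 0*b = 0)
√((J*L)*(-5) + v(20)) = √((1*5)*(-5) + 0) = √(5*(-5) + 0) = √(-25 + 0) = √(-25) = 5*I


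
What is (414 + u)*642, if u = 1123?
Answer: 986754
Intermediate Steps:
(414 + u)*642 = (414 + 1123)*642 = 1537*642 = 986754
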